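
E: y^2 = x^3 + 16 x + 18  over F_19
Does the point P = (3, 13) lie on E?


Check whether y^2 = x^3 + 16 x + 18 (mod 19) for (x, y) = (3, 13).
LHS: y^2 = 13^2 mod 19 = 17
RHS: x^3 + 16 x + 18 = 3^3 + 16*3 + 18 mod 19 = 17
LHS = RHS

Yes, on the curve


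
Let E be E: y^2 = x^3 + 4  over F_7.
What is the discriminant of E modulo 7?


4 a^3 + 27 b^2 = 4*0^3 + 27*4^2 = 0 + 432 = 432
Delta = -16 * (432) = -6912
Delta mod 7 = 4

Delta = 4 (mod 7)


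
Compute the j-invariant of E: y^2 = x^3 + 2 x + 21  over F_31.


Delta = -16(4 a^3 + 27 b^2) mod 31 = 29
-1728 * (4 a)^3 = -1728 * (4*2)^3 mod 31 = 4
j = 4 * 29^(-1) mod 31 = 29

j = 29 (mod 31)


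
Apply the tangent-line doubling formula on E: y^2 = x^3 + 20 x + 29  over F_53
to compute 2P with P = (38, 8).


Doubling: s = (3 x1^2 + a) / (2 y1)
s = (3*38^2 + 20) / (2*8) mod 53 = 7
x3 = s^2 - 2 x1 mod 53 = 7^2 - 2*38 = 26
y3 = s (x1 - x3) - y1 mod 53 = 7 * (38 - 26) - 8 = 23

2P = (26, 23)


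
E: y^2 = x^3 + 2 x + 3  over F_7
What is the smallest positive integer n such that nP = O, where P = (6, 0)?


Compute successive multiples of P until we hit O:
  1P = (6, 0)
  2P = O

ord(P) = 2


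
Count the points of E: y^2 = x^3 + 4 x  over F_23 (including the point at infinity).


For each x in F_23, count y with y^2 = x^3 + 4 x + 0 mod 23:
  x = 0: RHS = 0, y in [0]  -> 1 point(s)
  x = 2: RHS = 16, y in [4, 19]  -> 2 point(s)
  x = 3: RHS = 16, y in [4, 19]  -> 2 point(s)
  x = 7: RHS = 3, y in [7, 16]  -> 2 point(s)
  x = 9: RHS = 6, y in [11, 12]  -> 2 point(s)
  x = 11: RHS = 18, y in [8, 15]  -> 2 point(s)
  x = 13: RHS = 18, y in [8, 15]  -> 2 point(s)
  x = 15: RHS = 8, y in [10, 13]  -> 2 point(s)
  x = 17: RHS = 13, y in [6, 17]  -> 2 point(s)
  x = 18: RHS = 16, y in [4, 19]  -> 2 point(s)
  x = 19: RHS = 12, y in [9, 14]  -> 2 point(s)
  x = 22: RHS = 18, y in [8, 15]  -> 2 point(s)
Affine points: 23. Add the point at infinity: total = 24.

#E(F_23) = 24


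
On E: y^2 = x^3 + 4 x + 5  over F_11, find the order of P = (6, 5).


Compute successive multiples of P until we hit O:
  1P = (6, 5)
  2P = (3, 0)
  3P = (6, 6)
  4P = O

ord(P) = 4


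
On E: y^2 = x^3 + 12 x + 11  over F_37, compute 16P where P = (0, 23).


k = 16 = 10000_2 (binary, LSB first: 00001)
Double-and-add from P = (0, 23):
  bit 0 = 0: acc unchanged = O
  bit 1 = 0: acc unchanged = O
  bit 2 = 0: acc unchanged = O
  bit 3 = 0: acc unchanged = O
  bit 4 = 1: acc = O + (30, 19) = (30, 19)

16P = (30, 19)


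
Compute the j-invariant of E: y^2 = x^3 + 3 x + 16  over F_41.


Delta = -16(4 a^3 + 27 b^2) mod 41 = 20
-1728 * (4 a)^3 = -1728 * (4*3)^3 mod 41 = 5
j = 5 * 20^(-1) mod 41 = 31

j = 31 (mod 41)


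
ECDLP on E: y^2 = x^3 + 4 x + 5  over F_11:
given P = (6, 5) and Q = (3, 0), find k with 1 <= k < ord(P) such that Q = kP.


Enumerate multiples of P until we hit Q = (3, 0):
  1P = (6, 5)
  2P = (3, 0)
Match found at i = 2.

k = 2


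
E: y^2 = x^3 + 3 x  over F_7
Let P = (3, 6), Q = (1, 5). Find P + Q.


P != Q, so use the chord formula.
s = (y2 - y1) / (x2 - x1) = (6) / (5) mod 7 = 4
x3 = s^2 - x1 - x2 mod 7 = 4^2 - 3 - 1 = 5
y3 = s (x1 - x3) - y1 mod 7 = 4 * (3 - 5) - 6 = 0

P + Q = (5, 0)


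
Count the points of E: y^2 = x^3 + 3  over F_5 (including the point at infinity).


For each x in F_5, count y with y^2 = x^3 + 0 x + 3 mod 5:
  x = 1: RHS = 4, y in [2, 3]  -> 2 point(s)
  x = 2: RHS = 1, y in [1, 4]  -> 2 point(s)
  x = 3: RHS = 0, y in [0]  -> 1 point(s)
Affine points: 5. Add the point at infinity: total = 6.

#E(F_5) = 6


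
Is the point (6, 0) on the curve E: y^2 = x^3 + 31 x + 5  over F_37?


Check whether y^2 = x^3 + 31 x + 5 (mod 37) for (x, y) = (6, 0).
LHS: y^2 = 0^2 mod 37 = 0
RHS: x^3 + 31 x + 5 = 6^3 + 31*6 + 5 mod 37 = 0
LHS = RHS

Yes, on the curve


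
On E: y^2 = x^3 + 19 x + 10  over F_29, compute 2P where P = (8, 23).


Doubling: s = (3 x1^2 + a) / (2 y1)
s = (3*8^2 + 19) / (2*23) mod 29 = 9
x3 = s^2 - 2 x1 mod 29 = 9^2 - 2*8 = 7
y3 = s (x1 - x3) - y1 mod 29 = 9 * (8 - 7) - 23 = 15

2P = (7, 15)


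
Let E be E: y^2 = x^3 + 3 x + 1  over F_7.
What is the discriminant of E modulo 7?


4 a^3 + 27 b^2 = 4*3^3 + 27*1^2 = 108 + 27 = 135
Delta = -16 * (135) = -2160
Delta mod 7 = 3

Delta = 3 (mod 7)


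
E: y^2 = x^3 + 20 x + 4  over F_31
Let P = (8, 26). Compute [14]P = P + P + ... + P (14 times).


k = 14 = 1110_2 (binary, LSB first: 0111)
Double-and-add from P = (8, 26):
  bit 0 = 0: acc unchanged = O
  bit 1 = 1: acc = O + (23, 13) = (23, 13)
  bit 2 = 1: acc = (23, 13) + (17, 24) = (9, 13)
  bit 3 = 1: acc = (9, 13) + (30, 18) = (0, 29)

14P = (0, 29)


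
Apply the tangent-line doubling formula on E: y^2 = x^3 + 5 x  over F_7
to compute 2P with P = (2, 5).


Doubling: s = (3 x1^2 + a) / (2 y1)
s = (3*2^2 + 5) / (2*5) mod 7 = 1
x3 = s^2 - 2 x1 mod 7 = 1^2 - 2*2 = 4
y3 = s (x1 - x3) - y1 mod 7 = 1 * (2 - 4) - 5 = 0

2P = (4, 0)


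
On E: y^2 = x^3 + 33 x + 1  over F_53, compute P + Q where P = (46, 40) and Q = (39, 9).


P != Q, so use the chord formula.
s = (y2 - y1) / (x2 - x1) = (22) / (46) mod 53 = 12
x3 = s^2 - x1 - x2 mod 53 = 12^2 - 46 - 39 = 6
y3 = s (x1 - x3) - y1 mod 53 = 12 * (46 - 6) - 40 = 16

P + Q = (6, 16)


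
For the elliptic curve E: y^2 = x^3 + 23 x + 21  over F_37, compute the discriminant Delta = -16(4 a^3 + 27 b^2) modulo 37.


4 a^3 + 27 b^2 = 4*23^3 + 27*21^2 = 48668 + 11907 = 60575
Delta = -16 * (60575) = -969200
Delta mod 37 = 15

Delta = 15 (mod 37)


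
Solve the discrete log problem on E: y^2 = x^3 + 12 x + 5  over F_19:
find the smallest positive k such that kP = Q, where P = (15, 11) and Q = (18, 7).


Enumerate multiples of P until we hit Q = (18, 7):
  1P = (15, 11)
  2P = (9, 14)
  3P = (0, 10)
  4P = (10, 2)
  5P = (17, 12)
  6P = (11, 10)
  7P = (18, 12)
  8P = (3, 12)
  9P = (8, 9)
  10P = (5, 0)
  11P = (8, 10)
  12P = (3, 7)
  13P = (18, 7)
Match found at i = 13.

k = 13


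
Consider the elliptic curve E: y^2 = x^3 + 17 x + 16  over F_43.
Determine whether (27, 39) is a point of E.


Check whether y^2 = x^3 + 17 x + 16 (mod 43) for (x, y) = (27, 39).
LHS: y^2 = 39^2 mod 43 = 16
RHS: x^3 + 17 x + 16 = 27^3 + 17*27 + 16 mod 43 = 34
LHS != RHS

No, not on the curve


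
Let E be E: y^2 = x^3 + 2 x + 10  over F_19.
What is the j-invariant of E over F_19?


Delta = -16(4 a^3 + 27 b^2) mod 19 = 7
-1728 * (4 a)^3 = -1728 * (4*2)^3 mod 19 = 18
j = 18 * 7^(-1) mod 19 = 8

j = 8 (mod 19)


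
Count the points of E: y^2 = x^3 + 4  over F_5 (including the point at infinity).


For each x in F_5, count y with y^2 = x^3 + 0 x + 4 mod 5:
  x = 0: RHS = 4, y in [2, 3]  -> 2 point(s)
  x = 1: RHS = 0, y in [0]  -> 1 point(s)
  x = 3: RHS = 1, y in [1, 4]  -> 2 point(s)
Affine points: 5. Add the point at infinity: total = 6.

#E(F_5) = 6


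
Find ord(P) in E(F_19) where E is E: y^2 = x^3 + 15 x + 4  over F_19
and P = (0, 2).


Compute successive multiples of P until we hit O:
  1P = (0, 2)
  2P = (1, 18)
  3P = (8, 3)
  4P = (3, 0)
  5P = (8, 16)
  6P = (1, 1)
  7P = (0, 17)
  8P = O

ord(P) = 8


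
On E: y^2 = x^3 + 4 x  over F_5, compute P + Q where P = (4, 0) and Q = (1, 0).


P != Q, so use the chord formula.
s = (y2 - y1) / (x2 - x1) = (0) / (2) mod 5 = 0
x3 = s^2 - x1 - x2 mod 5 = 0^2 - 4 - 1 = 0
y3 = s (x1 - x3) - y1 mod 5 = 0 * (4 - 0) - 0 = 0

P + Q = (0, 0)


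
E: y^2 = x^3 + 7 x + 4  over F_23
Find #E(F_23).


For each x in F_23, count y with y^2 = x^3 + 7 x + 4 mod 23:
  x = 0: RHS = 4, y in [2, 21]  -> 2 point(s)
  x = 1: RHS = 12, y in [9, 14]  -> 2 point(s)
  x = 2: RHS = 3, y in [7, 16]  -> 2 point(s)
  x = 3: RHS = 6, y in [11, 12]  -> 2 point(s)
  x = 4: RHS = 4, y in [2, 21]  -> 2 point(s)
  x = 5: RHS = 3, y in [7, 16]  -> 2 point(s)
  x = 6: RHS = 9, y in [3, 20]  -> 2 point(s)
  x = 10: RHS = 16, y in [4, 19]  -> 2 point(s)
  x = 11: RHS = 9, y in [3, 20]  -> 2 point(s)
  x = 16: RHS = 3, y in [7, 16]  -> 2 point(s)
  x = 19: RHS = 4, y in [2, 21]  -> 2 point(s)
  x = 20: RHS = 2, y in [5, 18]  -> 2 point(s)
Affine points: 24. Add the point at infinity: total = 25.

#E(F_23) = 25


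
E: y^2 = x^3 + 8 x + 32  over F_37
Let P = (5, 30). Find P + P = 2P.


Doubling: s = (3 x1^2 + a) / (2 y1)
s = (3*5^2 + 8) / (2*30) mod 37 = 2
x3 = s^2 - 2 x1 mod 37 = 2^2 - 2*5 = 31
y3 = s (x1 - x3) - y1 mod 37 = 2 * (5 - 31) - 30 = 29

2P = (31, 29)


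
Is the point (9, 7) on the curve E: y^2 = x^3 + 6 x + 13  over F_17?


Check whether y^2 = x^3 + 6 x + 13 (mod 17) for (x, y) = (9, 7).
LHS: y^2 = 7^2 mod 17 = 15
RHS: x^3 + 6 x + 13 = 9^3 + 6*9 + 13 mod 17 = 14
LHS != RHS

No, not on the curve


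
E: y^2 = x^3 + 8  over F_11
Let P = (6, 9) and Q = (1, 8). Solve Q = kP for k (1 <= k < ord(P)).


Enumerate multiples of P until we hit Q = (1, 8):
  1P = (6, 9)
  2P = (2, 4)
  3P = (8, 5)
  4P = (1, 3)
  5P = (5, 1)
  6P = (9, 0)
  7P = (5, 10)
  8P = (1, 8)
Match found at i = 8.

k = 8


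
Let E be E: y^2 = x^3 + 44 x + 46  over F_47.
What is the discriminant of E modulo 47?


4 a^3 + 27 b^2 = 4*44^3 + 27*46^2 = 340736 + 57132 = 397868
Delta = -16 * (397868) = -6365888
Delta mod 47 = 27

Delta = 27 (mod 47)


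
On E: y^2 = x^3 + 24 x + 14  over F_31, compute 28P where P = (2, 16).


k = 28 = 11100_2 (binary, LSB first: 00111)
Double-and-add from P = (2, 16):
  bit 0 = 0: acc unchanged = O
  bit 1 = 0: acc unchanged = O
  bit 2 = 1: acc = O + (8, 25) = (8, 25)
  bit 3 = 1: acc = (8, 25) + (29, 12) = (27, 3)
  bit 4 = 1: acc = (27, 3) + (14, 26) = (30, 19)

28P = (30, 19)


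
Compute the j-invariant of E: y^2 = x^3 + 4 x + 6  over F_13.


Delta = -16(4 a^3 + 27 b^2) mod 13 = 8
-1728 * (4 a)^3 = -1728 * (4*4)^3 mod 13 = 1
j = 1 * 8^(-1) mod 13 = 5

j = 5 (mod 13)


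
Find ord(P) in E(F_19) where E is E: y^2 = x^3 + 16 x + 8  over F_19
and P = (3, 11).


Compute successive multiples of P until we hit O:
  1P = (3, 11)
  2P = (1, 5)
  3P = (5, 2)
  4P = (17, 14)
  5P = (10, 16)
  6P = (10, 3)
  7P = (17, 5)
  8P = (5, 17)
  ... (continuing to 11P)
  11P = O

ord(P) = 11


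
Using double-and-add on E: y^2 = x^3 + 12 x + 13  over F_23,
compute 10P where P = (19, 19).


k = 10 = 1010_2 (binary, LSB first: 0101)
Double-and-add from P = (19, 19):
  bit 0 = 0: acc unchanged = O
  bit 1 = 1: acc = O + (1, 7) = (1, 7)
  bit 2 = 0: acc unchanged = (1, 7)
  bit 3 = 1: acc = (1, 7) + (17, 22) = (11, 21)

10P = (11, 21)


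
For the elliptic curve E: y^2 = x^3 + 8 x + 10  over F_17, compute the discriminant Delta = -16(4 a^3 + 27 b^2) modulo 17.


4 a^3 + 27 b^2 = 4*8^3 + 27*10^2 = 2048 + 2700 = 4748
Delta = -16 * (4748) = -75968
Delta mod 17 = 5

Delta = 5 (mod 17)


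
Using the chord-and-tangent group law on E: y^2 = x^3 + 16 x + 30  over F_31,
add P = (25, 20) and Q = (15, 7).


P != Q, so use the chord formula.
s = (y2 - y1) / (x2 - x1) = (18) / (21) mod 31 = 23
x3 = s^2 - x1 - x2 mod 31 = 23^2 - 25 - 15 = 24
y3 = s (x1 - x3) - y1 mod 31 = 23 * (25 - 24) - 20 = 3

P + Q = (24, 3)


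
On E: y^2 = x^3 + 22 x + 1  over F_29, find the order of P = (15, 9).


Compute successive multiples of P until we hit O:
  1P = (15, 9)
  2P = (5, 27)
  3P = (25, 9)
  4P = (18, 20)
  5P = (3, 6)
  6P = (2, 16)
  7P = (8, 14)
  8P = (0, 1)
  ... (continuing to 18P)
  18P = O

ord(P) = 18


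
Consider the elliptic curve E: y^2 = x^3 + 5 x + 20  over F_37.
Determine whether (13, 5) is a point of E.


Check whether y^2 = x^3 + 5 x + 20 (mod 37) for (x, y) = (13, 5).
LHS: y^2 = 5^2 mod 37 = 25
RHS: x^3 + 5 x + 20 = 13^3 + 5*13 + 20 mod 37 = 25
LHS = RHS

Yes, on the curve


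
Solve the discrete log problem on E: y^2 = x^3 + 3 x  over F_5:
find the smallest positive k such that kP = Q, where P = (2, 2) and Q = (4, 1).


Enumerate multiples of P until we hit Q = (4, 1):
  1P = (2, 2)
  2P = (1, 3)
  3P = (3, 4)
  4P = (4, 4)
  5P = (0, 0)
  6P = (4, 1)
Match found at i = 6.

k = 6


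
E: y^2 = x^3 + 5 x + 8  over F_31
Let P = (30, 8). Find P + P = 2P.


Doubling: s = (3 x1^2 + a) / (2 y1)
s = (3*30^2 + 5) / (2*8) mod 31 = 16
x3 = s^2 - 2 x1 mod 31 = 16^2 - 2*30 = 10
y3 = s (x1 - x3) - y1 mod 31 = 16 * (30 - 10) - 8 = 2

2P = (10, 2)


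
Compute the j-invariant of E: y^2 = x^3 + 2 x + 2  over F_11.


Delta = -16(4 a^3 + 27 b^2) mod 11 = 4
-1728 * (4 a)^3 = -1728 * (4*2)^3 mod 11 = 5
j = 5 * 4^(-1) mod 11 = 4

j = 4 (mod 11)


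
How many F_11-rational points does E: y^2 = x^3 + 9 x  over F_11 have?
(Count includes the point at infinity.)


For each x in F_11, count y with y^2 = x^3 + 9 x + 0 mod 11:
  x = 0: RHS = 0, y in [0]  -> 1 point(s)
  x = 2: RHS = 4, y in [2, 9]  -> 2 point(s)
  x = 4: RHS = 1, y in [1, 10]  -> 2 point(s)
  x = 5: RHS = 5, y in [4, 7]  -> 2 point(s)
  x = 8: RHS = 1, y in [1, 10]  -> 2 point(s)
  x = 10: RHS = 1, y in [1, 10]  -> 2 point(s)
Affine points: 11. Add the point at infinity: total = 12.

#E(F_11) = 12


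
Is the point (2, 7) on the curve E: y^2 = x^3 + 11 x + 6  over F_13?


Check whether y^2 = x^3 + 11 x + 6 (mod 13) for (x, y) = (2, 7).
LHS: y^2 = 7^2 mod 13 = 10
RHS: x^3 + 11 x + 6 = 2^3 + 11*2 + 6 mod 13 = 10
LHS = RHS

Yes, on the curve


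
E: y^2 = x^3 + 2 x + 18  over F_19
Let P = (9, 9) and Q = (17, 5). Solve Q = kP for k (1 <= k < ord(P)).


Enumerate multiples of P until we hit Q = (17, 5):
  1P = (9, 9)
  2P = (5, 18)
  3P = (16, 2)
  4P = (14, 15)
  5P = (2, 7)
  6P = (17, 5)
Match found at i = 6.

k = 6


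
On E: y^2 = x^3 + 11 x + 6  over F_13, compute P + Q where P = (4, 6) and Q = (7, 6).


P != Q, so use the chord formula.
s = (y2 - y1) / (x2 - x1) = (0) / (3) mod 13 = 0
x3 = s^2 - x1 - x2 mod 13 = 0^2 - 4 - 7 = 2
y3 = s (x1 - x3) - y1 mod 13 = 0 * (4 - 2) - 6 = 7

P + Q = (2, 7)


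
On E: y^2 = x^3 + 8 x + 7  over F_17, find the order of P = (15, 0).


Compute successive multiples of P until we hit O:
  1P = (15, 0)
  2P = O

ord(P) = 2


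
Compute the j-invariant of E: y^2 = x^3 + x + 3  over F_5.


Delta = -16(4 a^3 + 27 b^2) mod 5 = 3
-1728 * (4 a)^3 = -1728 * (4*1)^3 mod 5 = 3
j = 3 * 3^(-1) mod 5 = 1

j = 1 (mod 5)


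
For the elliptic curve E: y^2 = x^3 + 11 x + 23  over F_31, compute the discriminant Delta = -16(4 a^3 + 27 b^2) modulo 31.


4 a^3 + 27 b^2 = 4*11^3 + 27*23^2 = 5324 + 14283 = 19607
Delta = -16 * (19607) = -313712
Delta mod 31 = 8

Delta = 8 (mod 31)


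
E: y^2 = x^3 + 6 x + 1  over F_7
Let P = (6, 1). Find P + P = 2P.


Doubling: s = (3 x1^2 + a) / (2 y1)
s = (3*6^2 + 6) / (2*1) mod 7 = 1
x3 = s^2 - 2 x1 mod 7 = 1^2 - 2*6 = 3
y3 = s (x1 - x3) - y1 mod 7 = 1 * (6 - 3) - 1 = 2

2P = (3, 2)


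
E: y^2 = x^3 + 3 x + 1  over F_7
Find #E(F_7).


For each x in F_7, count y with y^2 = x^3 + 3 x + 1 mod 7:
  x = 0: RHS = 1, y in [1, 6]  -> 2 point(s)
  x = 2: RHS = 1, y in [1, 6]  -> 2 point(s)
  x = 3: RHS = 2, y in [3, 4]  -> 2 point(s)
  x = 4: RHS = 0, y in [0]  -> 1 point(s)
  x = 5: RHS = 1, y in [1, 6]  -> 2 point(s)
  x = 6: RHS = 4, y in [2, 5]  -> 2 point(s)
Affine points: 11. Add the point at infinity: total = 12.

#E(F_7) = 12


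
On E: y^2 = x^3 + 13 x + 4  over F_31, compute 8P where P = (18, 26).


k = 8 = 1000_2 (binary, LSB first: 0001)
Double-and-add from P = (18, 26):
  bit 0 = 0: acc unchanged = O
  bit 1 = 0: acc unchanged = O
  bit 2 = 0: acc unchanged = O
  bit 3 = 1: acc = O + (2, 21) = (2, 21)

8P = (2, 21)


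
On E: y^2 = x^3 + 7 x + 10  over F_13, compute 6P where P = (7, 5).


k = 6 = 110_2 (binary, LSB first: 011)
Double-and-add from P = (7, 5):
  bit 0 = 0: acc unchanged = O
  bit 1 = 1: acc = O + (11, 1) = (11, 1)
  bit 2 = 1: acc = (11, 1) + (0, 6) = (5, 1)

6P = (5, 1)


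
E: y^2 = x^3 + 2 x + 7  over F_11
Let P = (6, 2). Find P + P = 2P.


Doubling: s = (3 x1^2 + a) / (2 y1)
s = (3*6^2 + 2) / (2*2) mod 11 = 0
x3 = s^2 - 2 x1 mod 11 = 0^2 - 2*6 = 10
y3 = s (x1 - x3) - y1 mod 11 = 0 * (6 - 10) - 2 = 9

2P = (10, 9)


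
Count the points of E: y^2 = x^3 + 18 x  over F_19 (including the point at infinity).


For each x in F_19, count y with y^2 = x^3 + 18 x + 0 mod 19:
  x = 0: RHS = 0, y in [0]  -> 1 point(s)
  x = 1: RHS = 0, y in [0]  -> 1 point(s)
  x = 2: RHS = 6, y in [5, 14]  -> 2 point(s)
  x = 3: RHS = 5, y in [9, 10]  -> 2 point(s)
  x = 5: RHS = 6, y in [5, 14]  -> 2 point(s)
  x = 6: RHS = 1, y in [1, 18]  -> 2 point(s)
  x = 9: RHS = 17, y in [6, 13]  -> 2 point(s)
  x = 11: RHS = 9, y in [3, 16]  -> 2 point(s)
  x = 12: RHS = 6, y in [5, 14]  -> 2 point(s)
  x = 15: RHS = 16, y in [4, 15]  -> 2 point(s)
  x = 18: RHS = 0, y in [0]  -> 1 point(s)
Affine points: 19. Add the point at infinity: total = 20.

#E(F_19) = 20


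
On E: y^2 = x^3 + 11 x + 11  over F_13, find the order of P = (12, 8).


Compute successive multiples of P until we hit O:
  1P = (12, 8)
  2P = (5, 3)
  3P = (5, 10)
  4P = (12, 5)
  5P = O

ord(P) = 5


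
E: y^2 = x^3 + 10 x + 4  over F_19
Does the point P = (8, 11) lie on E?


Check whether y^2 = x^3 + 10 x + 4 (mod 19) for (x, y) = (8, 11).
LHS: y^2 = 11^2 mod 19 = 7
RHS: x^3 + 10 x + 4 = 8^3 + 10*8 + 4 mod 19 = 7
LHS = RHS

Yes, on the curve


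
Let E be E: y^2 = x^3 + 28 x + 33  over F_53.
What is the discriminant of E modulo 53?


4 a^3 + 27 b^2 = 4*28^3 + 27*33^2 = 87808 + 29403 = 117211
Delta = -16 * (117211) = -1875376
Delta mod 53 = 29

Delta = 29 (mod 53)


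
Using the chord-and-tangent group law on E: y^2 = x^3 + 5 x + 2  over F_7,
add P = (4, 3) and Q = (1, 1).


P != Q, so use the chord formula.
s = (y2 - y1) / (x2 - x1) = (5) / (4) mod 7 = 3
x3 = s^2 - x1 - x2 mod 7 = 3^2 - 4 - 1 = 4
y3 = s (x1 - x3) - y1 mod 7 = 3 * (4 - 4) - 3 = 4

P + Q = (4, 4)


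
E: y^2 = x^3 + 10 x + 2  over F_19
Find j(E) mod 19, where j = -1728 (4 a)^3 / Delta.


Delta = -16(4 a^3 + 27 b^2) mod 19 = 12
-1728 * (4 a)^3 = -1728 * (4*10)^3 mod 19 = 8
j = 8 * 12^(-1) mod 19 = 7

j = 7 (mod 19)


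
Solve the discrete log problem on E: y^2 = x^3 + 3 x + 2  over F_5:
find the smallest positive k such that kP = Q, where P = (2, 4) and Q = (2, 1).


Enumerate multiples of P until we hit Q = (2, 1):
  1P = (2, 4)
  2P = (1, 1)
  3P = (1, 4)
  4P = (2, 1)
Match found at i = 4.

k = 4


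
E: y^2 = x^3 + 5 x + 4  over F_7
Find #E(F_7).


For each x in F_7, count y with y^2 = x^3 + 5 x + 4 mod 7:
  x = 0: RHS = 4, y in [2, 5]  -> 2 point(s)
  x = 2: RHS = 1, y in [1, 6]  -> 2 point(s)
  x = 3: RHS = 4, y in [2, 5]  -> 2 point(s)
  x = 4: RHS = 4, y in [2, 5]  -> 2 point(s)
  x = 5: RHS = 0, y in [0]  -> 1 point(s)
Affine points: 9. Add the point at infinity: total = 10.

#E(F_7) = 10


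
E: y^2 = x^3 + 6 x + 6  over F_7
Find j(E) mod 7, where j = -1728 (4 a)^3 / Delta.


Delta = -16(4 a^3 + 27 b^2) mod 7 = 3
-1728 * (4 a)^3 = -1728 * (4*6)^3 mod 7 = 6
j = 6 * 3^(-1) mod 7 = 2

j = 2 (mod 7)


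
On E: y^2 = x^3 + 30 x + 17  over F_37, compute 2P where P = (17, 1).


Doubling: s = (3 x1^2 + a) / (2 y1)
s = (3*17^2 + 30) / (2*1) mod 37 = 23
x3 = s^2 - 2 x1 mod 37 = 23^2 - 2*17 = 14
y3 = s (x1 - x3) - y1 mod 37 = 23 * (17 - 14) - 1 = 31

2P = (14, 31)


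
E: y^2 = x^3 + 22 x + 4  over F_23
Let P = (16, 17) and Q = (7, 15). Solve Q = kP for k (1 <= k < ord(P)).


Enumerate multiples of P until we hit Q = (7, 15):
  1P = (16, 17)
  2P = (17, 22)
  3P = (15, 11)
  4P = (5, 3)
  5P = (4, 15)
  6P = (19, 17)
  7P = (11, 6)
  8P = (22, 2)
  9P = (20, 16)
  10P = (0, 2)
  11P = (13, 16)
  12P = (12, 15)
  13P = (1, 2)
  14P = (7, 15)
Match found at i = 14.

k = 14


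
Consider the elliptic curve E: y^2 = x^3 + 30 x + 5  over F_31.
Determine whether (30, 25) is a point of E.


Check whether y^2 = x^3 + 30 x + 5 (mod 31) for (x, y) = (30, 25).
LHS: y^2 = 25^2 mod 31 = 5
RHS: x^3 + 30 x + 5 = 30^3 + 30*30 + 5 mod 31 = 5
LHS = RHS

Yes, on the curve


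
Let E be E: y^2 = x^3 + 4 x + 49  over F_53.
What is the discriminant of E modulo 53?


4 a^3 + 27 b^2 = 4*4^3 + 27*49^2 = 256 + 64827 = 65083
Delta = -16 * (65083) = -1041328
Delta mod 53 = 16

Delta = 16 (mod 53)


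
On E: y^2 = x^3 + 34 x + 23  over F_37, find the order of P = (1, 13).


Compute successive multiples of P until we hit O:
  1P = (1, 13)
  2P = (35, 24)
  3P = (35, 13)
  4P = (1, 24)
  5P = O

ord(P) = 5


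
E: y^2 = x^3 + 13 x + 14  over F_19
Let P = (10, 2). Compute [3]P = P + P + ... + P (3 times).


k = 3 = 11_2 (binary, LSB first: 11)
Double-and-add from P = (10, 2):
  bit 0 = 1: acc = O + (10, 2) = (10, 2)
  bit 1 = 1: acc = (10, 2) + (10, 17) = O

3P = O


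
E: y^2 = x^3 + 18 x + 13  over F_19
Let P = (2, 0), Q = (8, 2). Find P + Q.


P != Q, so use the chord formula.
s = (y2 - y1) / (x2 - x1) = (2) / (6) mod 19 = 13
x3 = s^2 - x1 - x2 mod 19 = 13^2 - 2 - 8 = 7
y3 = s (x1 - x3) - y1 mod 19 = 13 * (2 - 7) - 0 = 11

P + Q = (7, 11)


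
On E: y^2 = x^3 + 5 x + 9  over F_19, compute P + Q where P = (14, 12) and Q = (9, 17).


P != Q, so use the chord formula.
s = (y2 - y1) / (x2 - x1) = (5) / (14) mod 19 = 18
x3 = s^2 - x1 - x2 mod 19 = 18^2 - 14 - 9 = 16
y3 = s (x1 - x3) - y1 mod 19 = 18 * (14 - 16) - 12 = 9

P + Q = (16, 9)


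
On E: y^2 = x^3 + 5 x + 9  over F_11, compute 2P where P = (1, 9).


Doubling: s = (3 x1^2 + a) / (2 y1)
s = (3*1^2 + 5) / (2*9) mod 11 = 9
x3 = s^2 - 2 x1 mod 11 = 9^2 - 2*1 = 2
y3 = s (x1 - x3) - y1 mod 11 = 9 * (1 - 2) - 9 = 4

2P = (2, 4)


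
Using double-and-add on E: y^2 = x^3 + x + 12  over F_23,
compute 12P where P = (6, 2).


k = 12 = 1100_2 (binary, LSB first: 0011)
Double-and-add from P = (6, 2):
  bit 0 = 0: acc unchanged = O
  bit 1 = 0: acc unchanged = O
  bit 2 = 1: acc = O + (21, 5) = (21, 5)
  bit 3 = 1: acc = (21, 5) + (5, 2) = (0, 9)

12P = (0, 9)


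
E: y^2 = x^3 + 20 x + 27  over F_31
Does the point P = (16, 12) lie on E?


Check whether y^2 = x^3 + 20 x + 27 (mod 31) for (x, y) = (16, 12).
LHS: y^2 = 12^2 mod 31 = 20
RHS: x^3 + 20 x + 27 = 16^3 + 20*16 + 27 mod 31 = 10
LHS != RHS

No, not on the curve


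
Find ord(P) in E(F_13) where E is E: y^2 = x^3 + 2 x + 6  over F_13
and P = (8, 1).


Compute successive multiples of P until we hit O:
  1P = (8, 1)
  2P = (7, 5)
  3P = (1, 10)
  4P = (3, 0)
  5P = (1, 3)
  6P = (7, 8)
  7P = (8, 12)
  8P = O

ord(P) = 8


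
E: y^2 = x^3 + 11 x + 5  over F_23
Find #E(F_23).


For each x in F_23, count y with y^2 = x^3 + 11 x + 5 mod 23:
  x = 2: RHS = 12, y in [9, 14]  -> 2 point(s)
  x = 5: RHS = 1, y in [1, 22]  -> 2 point(s)
  x = 11: RHS = 8, y in [10, 13]  -> 2 point(s)
  x = 12: RHS = 2, y in [5, 18]  -> 2 point(s)
  x = 15: RHS = 3, y in [7, 16]  -> 2 point(s)
  x = 18: RHS = 9, y in [3, 20]  -> 2 point(s)
  x = 19: RHS = 12, y in [9, 14]  -> 2 point(s)
  x = 22: RHS = 16, y in [4, 19]  -> 2 point(s)
Affine points: 16. Add the point at infinity: total = 17.

#E(F_23) = 17


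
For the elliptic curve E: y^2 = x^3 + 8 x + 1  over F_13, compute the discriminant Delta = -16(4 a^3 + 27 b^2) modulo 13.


4 a^3 + 27 b^2 = 4*8^3 + 27*1^2 = 2048 + 27 = 2075
Delta = -16 * (2075) = -33200
Delta mod 13 = 2

Delta = 2 (mod 13)


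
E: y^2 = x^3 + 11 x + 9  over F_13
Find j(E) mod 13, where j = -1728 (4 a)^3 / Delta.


Delta = -16(4 a^3 + 27 b^2) mod 13 = 9
-1728 * (4 a)^3 = -1728 * (4*11)^3 mod 13 = 8
j = 8 * 9^(-1) mod 13 = 11

j = 11 (mod 13)


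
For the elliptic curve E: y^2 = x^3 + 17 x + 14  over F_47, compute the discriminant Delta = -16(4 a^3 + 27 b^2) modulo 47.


4 a^3 + 27 b^2 = 4*17^3 + 27*14^2 = 19652 + 5292 = 24944
Delta = -16 * (24944) = -399104
Delta mod 47 = 20

Delta = 20 (mod 47)


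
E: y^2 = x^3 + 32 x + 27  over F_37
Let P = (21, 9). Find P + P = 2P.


Doubling: s = (3 x1^2 + a) / (2 y1)
s = (3*21^2 + 32) / (2*9) mod 37 = 28
x3 = s^2 - 2 x1 mod 37 = 28^2 - 2*21 = 2
y3 = s (x1 - x3) - y1 mod 37 = 28 * (21 - 2) - 9 = 5

2P = (2, 5)


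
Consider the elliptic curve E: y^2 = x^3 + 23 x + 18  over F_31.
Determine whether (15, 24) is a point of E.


Check whether y^2 = x^3 + 23 x + 18 (mod 31) for (x, y) = (15, 24).
LHS: y^2 = 24^2 mod 31 = 18
RHS: x^3 + 23 x + 18 = 15^3 + 23*15 + 18 mod 31 = 18
LHS = RHS

Yes, on the curve


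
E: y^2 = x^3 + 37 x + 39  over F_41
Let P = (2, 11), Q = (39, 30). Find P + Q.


P != Q, so use the chord formula.
s = (y2 - y1) / (x2 - x1) = (19) / (37) mod 41 = 26
x3 = s^2 - x1 - x2 mod 41 = 26^2 - 2 - 39 = 20
y3 = s (x1 - x3) - y1 mod 41 = 26 * (2 - 20) - 11 = 13

P + Q = (20, 13)


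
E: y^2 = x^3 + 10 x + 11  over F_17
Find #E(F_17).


For each x in F_17, count y with y^2 = x^3 + 10 x + 11 mod 17:
  x = 3: RHS = 0, y in [0]  -> 1 point(s)
  x = 4: RHS = 13, y in [8, 9]  -> 2 point(s)
  x = 5: RHS = 16, y in [4, 13]  -> 2 point(s)
  x = 6: RHS = 15, y in [7, 10]  -> 2 point(s)
  x = 7: RHS = 16, y in [4, 13]  -> 2 point(s)
  x = 8: RHS = 8, y in [5, 12]  -> 2 point(s)
  x = 13: RHS = 9, y in [3, 14]  -> 2 point(s)
  x = 15: RHS = 0, y in [0]  -> 1 point(s)
  x = 16: RHS = 0, y in [0]  -> 1 point(s)
Affine points: 15. Add the point at infinity: total = 16.

#E(F_17) = 16


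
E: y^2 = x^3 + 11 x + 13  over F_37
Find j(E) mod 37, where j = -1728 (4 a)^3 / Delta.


Delta = -16(4 a^3 + 27 b^2) mod 37 = 20
-1728 * (4 a)^3 = -1728 * (4*11)^3 mod 37 = 36
j = 36 * 20^(-1) mod 37 = 24

j = 24 (mod 37)


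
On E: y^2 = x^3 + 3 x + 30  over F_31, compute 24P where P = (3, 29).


k = 24 = 11000_2 (binary, LSB first: 00011)
Double-and-add from P = (3, 29):
  bit 0 = 0: acc unchanged = O
  bit 1 = 0: acc unchanged = O
  bit 2 = 0: acc unchanged = O
  bit 3 = 1: acc = O + (6, 4) = (6, 4)
  bit 4 = 1: acc = (6, 4) + (26, 13) = (3, 2)

24P = (3, 2)


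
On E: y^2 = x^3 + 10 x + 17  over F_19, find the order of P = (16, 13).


Compute successive multiples of P until we hit O:
  1P = (16, 13)
  2P = (13, 11)
  3P = (1, 16)
  4P = (18, 14)
  5P = (9, 0)
  6P = (18, 5)
  7P = (1, 3)
  8P = (13, 8)
  ... (continuing to 10P)
  10P = O

ord(P) = 10


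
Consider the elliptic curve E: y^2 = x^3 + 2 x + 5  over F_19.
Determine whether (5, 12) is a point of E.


Check whether y^2 = x^3 + 2 x + 5 (mod 19) for (x, y) = (5, 12).
LHS: y^2 = 12^2 mod 19 = 11
RHS: x^3 + 2 x + 5 = 5^3 + 2*5 + 5 mod 19 = 7
LHS != RHS

No, not on the curve


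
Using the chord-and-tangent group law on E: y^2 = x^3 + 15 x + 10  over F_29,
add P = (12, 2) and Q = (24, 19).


P != Q, so use the chord formula.
s = (y2 - y1) / (x2 - x1) = (17) / (12) mod 29 = 28
x3 = s^2 - x1 - x2 mod 29 = 28^2 - 12 - 24 = 23
y3 = s (x1 - x3) - y1 mod 29 = 28 * (12 - 23) - 2 = 9

P + Q = (23, 9)


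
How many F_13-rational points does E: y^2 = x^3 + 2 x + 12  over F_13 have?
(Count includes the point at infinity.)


For each x in F_13, count y with y^2 = x^3 + 2 x + 12 mod 13:
  x = 0: RHS = 12, y in [5, 8]  -> 2 point(s)
  x = 5: RHS = 4, y in [2, 11]  -> 2 point(s)
  x = 11: RHS = 0, y in [0]  -> 1 point(s)
  x = 12: RHS = 9, y in [3, 10]  -> 2 point(s)
Affine points: 7. Add the point at infinity: total = 8.

#E(F_13) = 8


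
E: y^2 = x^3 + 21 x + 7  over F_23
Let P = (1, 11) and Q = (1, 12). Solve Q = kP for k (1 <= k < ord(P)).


Enumerate multiples of P until we hit Q = (1, 12):
  1P = (1, 11)
  2P = (22, 10)
  3P = (6, 21)
  4P = (20, 20)
  5P = (20, 3)
  6P = (6, 2)
  7P = (22, 13)
  8P = (1, 12)
Match found at i = 8.

k = 8


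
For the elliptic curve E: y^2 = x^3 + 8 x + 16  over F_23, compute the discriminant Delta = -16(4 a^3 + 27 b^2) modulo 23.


4 a^3 + 27 b^2 = 4*8^3 + 27*16^2 = 2048 + 6912 = 8960
Delta = -16 * (8960) = -143360
Delta mod 23 = 22

Delta = 22 (mod 23)


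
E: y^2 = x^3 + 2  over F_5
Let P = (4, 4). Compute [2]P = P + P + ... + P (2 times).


k = 2 = 10_2 (binary, LSB first: 01)
Double-and-add from P = (4, 4):
  bit 0 = 0: acc unchanged = O
  bit 1 = 1: acc = O + (3, 2) = (3, 2)

2P = (3, 2)


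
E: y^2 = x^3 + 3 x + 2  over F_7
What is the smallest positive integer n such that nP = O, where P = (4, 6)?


Compute successive multiples of P until we hit O:
  1P = (4, 6)
  2P = (0, 4)
  3P = (5, 4)
  4P = (2, 4)
  5P = (2, 3)
  6P = (5, 3)
  7P = (0, 3)
  8P = (4, 1)
  ... (continuing to 9P)
  9P = O

ord(P) = 9


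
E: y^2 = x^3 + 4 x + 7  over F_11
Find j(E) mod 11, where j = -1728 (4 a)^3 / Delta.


Delta = -16(4 a^3 + 27 b^2) mod 11 = 3
-1728 * (4 a)^3 = -1728 * (4*4)^3 mod 11 = 7
j = 7 * 3^(-1) mod 11 = 6

j = 6 (mod 11)


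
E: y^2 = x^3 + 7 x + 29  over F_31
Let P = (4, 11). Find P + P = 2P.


Doubling: s = (3 x1^2 + a) / (2 y1)
s = (3*4^2 + 7) / (2*11) mod 31 = 18
x3 = s^2 - 2 x1 mod 31 = 18^2 - 2*4 = 6
y3 = s (x1 - x3) - y1 mod 31 = 18 * (4 - 6) - 11 = 15

2P = (6, 15)


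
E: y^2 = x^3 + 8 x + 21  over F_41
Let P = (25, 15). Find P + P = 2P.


Doubling: s = (3 x1^2 + a) / (2 y1)
s = (3*25^2 + 8) / (2*15) mod 41 = 4
x3 = s^2 - 2 x1 mod 41 = 4^2 - 2*25 = 7
y3 = s (x1 - x3) - y1 mod 41 = 4 * (25 - 7) - 15 = 16

2P = (7, 16)


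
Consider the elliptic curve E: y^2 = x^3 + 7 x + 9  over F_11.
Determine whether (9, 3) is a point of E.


Check whether y^2 = x^3 + 7 x + 9 (mod 11) for (x, y) = (9, 3).
LHS: y^2 = 3^2 mod 11 = 9
RHS: x^3 + 7 x + 9 = 9^3 + 7*9 + 9 mod 11 = 9
LHS = RHS

Yes, on the curve


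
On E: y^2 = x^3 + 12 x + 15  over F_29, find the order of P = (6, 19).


Compute successive multiples of P until we hit O:
  1P = (6, 19)
  2P = (24, 2)
  3P = (22, 9)
  4P = (10, 27)
  5P = (17, 17)
  6P = (1, 17)
  7P = (21, 4)
  8P = (3, 7)
  ... (continuing to 21P)
  21P = O

ord(P) = 21


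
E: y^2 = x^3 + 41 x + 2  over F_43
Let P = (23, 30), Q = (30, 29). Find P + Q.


P != Q, so use the chord formula.
s = (y2 - y1) / (x2 - x1) = (42) / (7) mod 43 = 6
x3 = s^2 - x1 - x2 mod 43 = 6^2 - 23 - 30 = 26
y3 = s (x1 - x3) - y1 mod 43 = 6 * (23 - 26) - 30 = 38

P + Q = (26, 38)


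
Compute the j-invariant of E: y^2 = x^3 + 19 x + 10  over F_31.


Delta = -16(4 a^3 + 27 b^2) mod 31 = 29
-1728 * (4 a)^3 = -1728 * (4*19)^3 mod 31 = 4
j = 4 * 29^(-1) mod 31 = 29

j = 29 (mod 31)


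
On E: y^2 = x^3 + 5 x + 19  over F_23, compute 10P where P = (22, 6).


k = 10 = 1010_2 (binary, LSB first: 0101)
Double-and-add from P = (22, 6):
  bit 0 = 0: acc unchanged = O
  bit 1 = 1: acc = O + (5, 13) = (5, 13)
  bit 2 = 0: acc unchanged = (5, 13)
  bit 3 = 1: acc = (5, 13) + (13, 21) = (6, 9)

10P = (6, 9)


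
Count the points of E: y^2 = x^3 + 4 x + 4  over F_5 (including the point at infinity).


For each x in F_5, count y with y^2 = x^3 + 4 x + 4 mod 5:
  x = 0: RHS = 4, y in [2, 3]  -> 2 point(s)
  x = 1: RHS = 4, y in [2, 3]  -> 2 point(s)
  x = 2: RHS = 0, y in [0]  -> 1 point(s)
  x = 4: RHS = 4, y in [2, 3]  -> 2 point(s)
Affine points: 7. Add the point at infinity: total = 8.

#E(F_5) = 8


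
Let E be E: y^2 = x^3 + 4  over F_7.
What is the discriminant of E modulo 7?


4 a^3 + 27 b^2 = 4*0^3 + 27*4^2 = 0 + 432 = 432
Delta = -16 * (432) = -6912
Delta mod 7 = 4

Delta = 4 (mod 7)


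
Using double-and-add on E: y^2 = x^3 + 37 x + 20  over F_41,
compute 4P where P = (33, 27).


k = 4 = 100_2 (binary, LSB first: 001)
Double-and-add from P = (33, 27):
  bit 0 = 0: acc unchanged = O
  bit 1 = 0: acc unchanged = O
  bit 2 = 1: acc = O + (33, 14) = (33, 14)

4P = (33, 14)


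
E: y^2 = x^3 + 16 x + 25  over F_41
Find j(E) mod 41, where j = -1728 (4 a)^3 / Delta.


Delta = -16(4 a^3 + 27 b^2) mod 41 = 36
-1728 * (4 a)^3 = -1728 * (4*16)^3 mod 41 = 19
j = 19 * 36^(-1) mod 41 = 29

j = 29 (mod 41)


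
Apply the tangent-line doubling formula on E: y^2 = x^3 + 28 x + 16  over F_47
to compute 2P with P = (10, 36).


Doubling: s = (3 x1^2 + a) / (2 y1)
s = (3*10^2 + 28) / (2*36) mod 47 = 15
x3 = s^2 - 2 x1 mod 47 = 15^2 - 2*10 = 17
y3 = s (x1 - x3) - y1 mod 47 = 15 * (10 - 17) - 36 = 0

2P = (17, 0)


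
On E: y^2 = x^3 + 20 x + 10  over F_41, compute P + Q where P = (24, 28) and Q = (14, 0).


P != Q, so use the chord formula.
s = (y2 - y1) / (x2 - x1) = (13) / (31) mod 41 = 11
x3 = s^2 - x1 - x2 mod 41 = 11^2 - 24 - 14 = 1
y3 = s (x1 - x3) - y1 mod 41 = 11 * (24 - 1) - 28 = 20

P + Q = (1, 20)


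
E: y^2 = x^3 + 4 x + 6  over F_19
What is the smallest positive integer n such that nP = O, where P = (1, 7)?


Compute successive multiples of P until we hit O:
  1P = (1, 7)
  2P = (3, 11)
  3P = (0, 14)
  4P = (10, 18)
  5P = (17, 3)
  6P = (7, 4)
  7P = (16, 10)
  8P = (18, 1)
  ... (continuing to 19P)
  19P = O

ord(P) = 19


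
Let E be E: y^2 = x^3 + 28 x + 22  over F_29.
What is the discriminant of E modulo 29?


4 a^3 + 27 b^2 = 4*28^3 + 27*22^2 = 87808 + 13068 = 100876
Delta = -16 * (100876) = -1614016
Delta mod 29 = 8

Delta = 8 (mod 29)


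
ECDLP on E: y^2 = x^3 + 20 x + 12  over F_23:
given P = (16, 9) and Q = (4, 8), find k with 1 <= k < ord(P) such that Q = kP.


Enumerate multiples of P until we hit Q = (4, 8):
  1P = (16, 9)
  2P = (9, 1)
  3P = (4, 8)
Match found at i = 3.

k = 3


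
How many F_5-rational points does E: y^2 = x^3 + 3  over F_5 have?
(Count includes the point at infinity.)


For each x in F_5, count y with y^2 = x^3 + 0 x + 3 mod 5:
  x = 1: RHS = 4, y in [2, 3]  -> 2 point(s)
  x = 2: RHS = 1, y in [1, 4]  -> 2 point(s)
  x = 3: RHS = 0, y in [0]  -> 1 point(s)
Affine points: 5. Add the point at infinity: total = 6.

#E(F_5) = 6


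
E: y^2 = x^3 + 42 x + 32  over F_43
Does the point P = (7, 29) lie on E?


Check whether y^2 = x^3 + 42 x + 32 (mod 43) for (x, y) = (7, 29).
LHS: y^2 = 29^2 mod 43 = 24
RHS: x^3 + 42 x + 32 = 7^3 + 42*7 + 32 mod 43 = 24
LHS = RHS

Yes, on the curve


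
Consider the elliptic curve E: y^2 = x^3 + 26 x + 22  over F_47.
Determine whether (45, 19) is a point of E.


Check whether y^2 = x^3 + 26 x + 22 (mod 47) for (x, y) = (45, 19).
LHS: y^2 = 19^2 mod 47 = 32
RHS: x^3 + 26 x + 22 = 45^3 + 26*45 + 22 mod 47 = 9
LHS != RHS

No, not on the curve


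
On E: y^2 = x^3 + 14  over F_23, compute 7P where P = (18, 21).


k = 7 = 111_2 (binary, LSB first: 111)
Double-and-add from P = (18, 21):
  bit 0 = 1: acc = O + (18, 21) = (18, 21)
  bit 1 = 1: acc = (18, 21) + (18, 2) = O
  bit 2 = 1: acc = O + (18, 21) = (18, 21)

7P = (18, 21)


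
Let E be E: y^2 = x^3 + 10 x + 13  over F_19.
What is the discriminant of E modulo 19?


4 a^3 + 27 b^2 = 4*10^3 + 27*13^2 = 4000 + 4563 = 8563
Delta = -16 * (8563) = -137008
Delta mod 19 = 1

Delta = 1 (mod 19)


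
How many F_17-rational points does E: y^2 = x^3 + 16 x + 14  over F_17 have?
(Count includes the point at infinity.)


For each x in F_17, count y with y^2 = x^3 + 16 x + 14 mod 17:
  x = 3: RHS = 4, y in [2, 15]  -> 2 point(s)
  x = 5: RHS = 15, y in [7, 10]  -> 2 point(s)
  x = 8: RHS = 8, y in [5, 12]  -> 2 point(s)
  x = 10: RHS = 1, y in [1, 16]  -> 2 point(s)
  x = 11: RHS = 8, y in [5, 12]  -> 2 point(s)
  x = 12: RHS = 13, y in [8, 9]  -> 2 point(s)
  x = 15: RHS = 8, y in [5, 12]  -> 2 point(s)
Affine points: 14. Add the point at infinity: total = 15.

#E(F_17) = 15


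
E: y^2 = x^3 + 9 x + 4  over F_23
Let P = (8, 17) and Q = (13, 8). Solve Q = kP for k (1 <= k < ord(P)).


Enumerate multiples of P until we hit Q = (13, 8):
  1P = (8, 17)
  2P = (13, 15)
  3P = (4, 9)
  4P = (15, 15)
  5P = (9, 3)
  6P = (18, 8)
  7P = (10, 17)
  8P = (5, 6)
  9P = (3, 9)
  10P = (21, 22)
  11P = (0, 2)
  12P = (16, 14)
  13P = (11, 10)
  14P = (12, 0)
  15P = (11, 13)
  16P = (16, 9)
  17P = (0, 21)
  18P = (21, 1)
  19P = (3, 14)
  20P = (5, 17)
  21P = (10, 6)
  22P = (18, 15)
  23P = (9, 20)
  24P = (15, 8)
  25P = (4, 14)
  26P = (13, 8)
Match found at i = 26.

k = 26


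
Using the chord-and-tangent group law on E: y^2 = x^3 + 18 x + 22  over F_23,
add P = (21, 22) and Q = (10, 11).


P != Q, so use the chord formula.
s = (y2 - y1) / (x2 - x1) = (12) / (12) mod 23 = 1
x3 = s^2 - x1 - x2 mod 23 = 1^2 - 21 - 10 = 16
y3 = s (x1 - x3) - y1 mod 23 = 1 * (21 - 16) - 22 = 6

P + Q = (16, 6)


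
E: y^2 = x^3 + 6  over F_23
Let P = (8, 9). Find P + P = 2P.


Doubling: s = (3 x1^2 + a) / (2 y1)
s = (3*8^2 + 0) / (2*9) mod 23 = 3
x3 = s^2 - 2 x1 mod 23 = 3^2 - 2*8 = 16
y3 = s (x1 - x3) - y1 mod 23 = 3 * (8 - 16) - 9 = 13

2P = (16, 13)


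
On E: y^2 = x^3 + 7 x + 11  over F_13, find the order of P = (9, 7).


Compute successive multiples of P until we hit O:
  1P = (9, 7)
  2P = (4, 8)
  3P = (12, 4)
  4P = (6, 3)
  5P = (7, 0)
  6P = (6, 10)
  7P = (12, 9)
  8P = (4, 5)
  ... (continuing to 10P)
  10P = O

ord(P) = 10


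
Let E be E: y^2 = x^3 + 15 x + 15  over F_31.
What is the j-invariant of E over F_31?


Delta = -16(4 a^3 + 27 b^2) mod 31 = 24
-1728 * (4 a)^3 = -1728 * (4*15)^3 mod 31 = 29
j = 29 * 24^(-1) mod 31 = 18

j = 18 (mod 31)


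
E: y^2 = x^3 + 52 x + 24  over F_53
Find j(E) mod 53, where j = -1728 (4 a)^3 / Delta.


Delta = -16(4 a^3 + 27 b^2) mod 53 = 14
-1728 * (4 a)^3 = -1728 * (4*52)^3 mod 53 = 34
j = 34 * 14^(-1) mod 53 = 10

j = 10 (mod 53)


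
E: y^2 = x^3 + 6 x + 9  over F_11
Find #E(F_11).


For each x in F_11, count y with y^2 = x^3 + 6 x + 9 mod 11:
  x = 0: RHS = 9, y in [3, 8]  -> 2 point(s)
  x = 1: RHS = 5, y in [4, 7]  -> 2 point(s)
  x = 4: RHS = 9, y in [3, 8]  -> 2 point(s)
  x = 7: RHS = 9, y in [3, 8]  -> 2 point(s)
  x = 9: RHS = 0, y in [0]  -> 1 point(s)
Affine points: 9. Add the point at infinity: total = 10.

#E(F_11) = 10


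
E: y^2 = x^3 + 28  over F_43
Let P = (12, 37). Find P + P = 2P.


Doubling: s = (3 x1^2 + a) / (2 y1)
s = (3*12^2 + 0) / (2*37) mod 43 = 7
x3 = s^2 - 2 x1 mod 43 = 7^2 - 2*12 = 25
y3 = s (x1 - x3) - y1 mod 43 = 7 * (12 - 25) - 37 = 1

2P = (25, 1)


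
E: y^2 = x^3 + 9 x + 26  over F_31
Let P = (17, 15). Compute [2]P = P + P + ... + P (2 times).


k = 2 = 10_2 (binary, LSB first: 01)
Double-and-add from P = (17, 15):
  bit 0 = 0: acc unchanged = O
  bit 1 = 1: acc = O + (30, 27) = (30, 27)

2P = (30, 27)


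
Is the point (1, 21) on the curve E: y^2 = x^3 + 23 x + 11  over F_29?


Check whether y^2 = x^3 + 23 x + 11 (mod 29) for (x, y) = (1, 21).
LHS: y^2 = 21^2 mod 29 = 6
RHS: x^3 + 23 x + 11 = 1^3 + 23*1 + 11 mod 29 = 6
LHS = RHS

Yes, on the curve


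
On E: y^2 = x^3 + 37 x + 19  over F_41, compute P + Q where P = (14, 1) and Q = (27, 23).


P != Q, so use the chord formula.
s = (y2 - y1) / (x2 - x1) = (22) / (13) mod 41 = 8
x3 = s^2 - x1 - x2 mod 41 = 8^2 - 14 - 27 = 23
y3 = s (x1 - x3) - y1 mod 41 = 8 * (14 - 23) - 1 = 9

P + Q = (23, 9)


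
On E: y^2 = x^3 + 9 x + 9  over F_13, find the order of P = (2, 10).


Compute successive multiples of P until we hit O:
  1P = (2, 10)
  2P = (5, 7)
  3P = (7, 8)
  4P = (0, 10)
  5P = (11, 3)
  6P = (12, 5)
  7P = (9, 0)
  8P = (12, 8)
  ... (continuing to 14P)
  14P = O

ord(P) = 14


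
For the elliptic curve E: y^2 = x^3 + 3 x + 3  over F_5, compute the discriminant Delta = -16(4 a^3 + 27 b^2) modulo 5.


4 a^3 + 27 b^2 = 4*3^3 + 27*3^2 = 108 + 243 = 351
Delta = -16 * (351) = -5616
Delta mod 5 = 4

Delta = 4 (mod 5)


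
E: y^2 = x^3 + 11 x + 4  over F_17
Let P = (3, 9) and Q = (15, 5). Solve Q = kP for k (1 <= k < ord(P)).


Enumerate multiples of P until we hit Q = (15, 5):
  1P = (3, 9)
  2P = (10, 14)
  3P = (0, 15)
  4P = (1, 4)
  5P = (15, 12)
  6P = (15, 5)
Match found at i = 6.

k = 6


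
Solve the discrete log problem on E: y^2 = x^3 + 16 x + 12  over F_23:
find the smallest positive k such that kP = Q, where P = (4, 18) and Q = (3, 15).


Enumerate multiples of P until we hit Q = (3, 15):
  1P = (4, 18)
  2P = (21, 8)
  3P = (11, 1)
  4P = (20, 11)
  5P = (0, 9)
  6P = (14, 17)
  7P = (8, 10)
  8P = (15, 4)
  9P = (6, 18)
  10P = (13, 5)
  11P = (22, 8)
  12P = (1, 11)
  13P = (3, 15)
Match found at i = 13.

k = 13


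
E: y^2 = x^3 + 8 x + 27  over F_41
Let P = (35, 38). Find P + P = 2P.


Doubling: s = (3 x1^2 + a) / (2 y1)
s = (3*35^2 + 8) / (2*38) mod 41 = 8
x3 = s^2 - 2 x1 mod 41 = 8^2 - 2*35 = 35
y3 = s (x1 - x3) - y1 mod 41 = 8 * (35 - 35) - 38 = 3

2P = (35, 3)


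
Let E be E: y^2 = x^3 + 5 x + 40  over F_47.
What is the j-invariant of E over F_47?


Delta = -16(4 a^3 + 27 b^2) mod 47 = 19
-1728 * (4 a)^3 = -1728 * (4*5)^3 mod 47 = 16
j = 16 * 19^(-1) mod 47 = 33

j = 33 (mod 47)
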